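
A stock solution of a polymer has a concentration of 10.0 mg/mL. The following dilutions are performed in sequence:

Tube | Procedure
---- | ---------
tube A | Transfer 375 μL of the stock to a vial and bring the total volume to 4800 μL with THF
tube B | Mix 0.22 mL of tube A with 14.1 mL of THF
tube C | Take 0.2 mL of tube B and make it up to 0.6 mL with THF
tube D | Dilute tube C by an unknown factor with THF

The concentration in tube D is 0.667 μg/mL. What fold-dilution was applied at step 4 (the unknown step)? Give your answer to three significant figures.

6.00-fold

Step 1: 375 μL brought to 4800 μL → factor 4800/375 = 12.8
Step 2: 0.22 mL + 14.1 mL = 14.32 mL total → factor 14.32/0.22 = 65.091
Step 3: 0.2 mL brought to 0.6 mL → factor 0.6/0.2 = 3
Step 4: unknown factor x
Product of known-step factors = 2499.5
Overall factor = 10.0 mg/mL / (0.667 μg/mL) = 14993
x = 14993 / 2499.5 = 6.00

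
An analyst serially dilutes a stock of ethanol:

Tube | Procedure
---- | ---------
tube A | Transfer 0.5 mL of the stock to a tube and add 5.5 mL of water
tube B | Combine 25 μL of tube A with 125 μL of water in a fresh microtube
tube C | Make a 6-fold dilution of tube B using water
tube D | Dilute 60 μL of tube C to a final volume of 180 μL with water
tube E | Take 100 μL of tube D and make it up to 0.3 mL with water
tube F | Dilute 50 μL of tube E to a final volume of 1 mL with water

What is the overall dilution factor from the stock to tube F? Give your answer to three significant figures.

7.78 × 10^4

Step 1: 0.5 mL + 5.5 mL = 6 mL total → factor 6/0.5 = 12
Step 2: 25 μL + 125 μL = 150 μL total → factor 150/25 = 6
Step 3: 6-fold → factor 6
Step 4: 60 μL brought to 180 μL → factor 180/60 = 3
Step 5: 100 μL brought to 0.3 mL → factor 300/100 = 3
Step 6: 50 μL brought to 1 mL → factor 1000/50 = 20
Overall dilution factor = 12 × 6 × 6 × 3 × 3 × 20 = 77760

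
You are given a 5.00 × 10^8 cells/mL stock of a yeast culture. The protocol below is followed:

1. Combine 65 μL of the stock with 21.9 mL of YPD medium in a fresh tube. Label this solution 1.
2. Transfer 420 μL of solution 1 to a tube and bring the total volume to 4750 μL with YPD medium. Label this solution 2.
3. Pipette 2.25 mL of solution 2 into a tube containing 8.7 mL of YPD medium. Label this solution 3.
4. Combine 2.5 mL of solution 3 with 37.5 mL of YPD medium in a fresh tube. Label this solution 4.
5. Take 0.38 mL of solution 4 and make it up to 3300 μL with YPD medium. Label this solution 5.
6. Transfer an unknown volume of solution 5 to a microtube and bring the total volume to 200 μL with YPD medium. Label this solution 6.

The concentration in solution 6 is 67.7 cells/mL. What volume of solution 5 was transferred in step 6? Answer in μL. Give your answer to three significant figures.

Step 1: 65 μL + 21.9 mL = 21965 μL total → factor 21965/65 = 337.92
Step 2: 420 μL brought to 4750 μL → factor 4750/420 = 11.31
Step 3: 2.25 mL + 8.7 mL = 10.95 mL total → factor 10.95/2.25 = 4.8667
Step 4: 2.5 mL + 37.5 mL = 40 mL total → factor 40/2.5 = 16
Step 5: 0.38 mL brought to 3300 μL → factor 3.3/0.38 = 8.6842
Step 6: v brought to 200 μL → factor = 200 μL/v
Product of known-step factors = 2.5843 × 10^6
Overall factor = 5.00 × 10^8 cells/mL / (67.7 cells/mL) = 7.3855 × 10^6
Step-6 factor = 7.3855 × 10^6 / 2.5843 × 10^6 = 2.8578
v = 200 μL / 2.8578 = 70.0 μL

70.0 μL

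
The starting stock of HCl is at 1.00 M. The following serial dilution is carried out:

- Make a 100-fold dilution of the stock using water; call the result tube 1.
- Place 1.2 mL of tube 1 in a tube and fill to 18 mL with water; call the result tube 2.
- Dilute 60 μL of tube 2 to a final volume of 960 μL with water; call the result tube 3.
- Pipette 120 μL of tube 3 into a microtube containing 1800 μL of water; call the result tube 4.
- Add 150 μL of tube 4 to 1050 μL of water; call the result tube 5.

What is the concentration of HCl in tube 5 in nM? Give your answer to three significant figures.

Step 1: 100-fold → factor 100
Step 2: 1.2 mL brought to 18 mL → factor 18/1.2 = 15
Step 3: 60 μL brought to 960 μL → factor 960/60 = 16
Step 4: 120 μL + 1800 μL = 1920 μL total → factor 1920/120 = 16
Step 5: 150 μL + 1050 μL = 1200 μL total → factor 1200/150 = 8
Overall dilution factor = 100 × 15 × 16 × 16 × 8 = 3.072 × 10^6
Final = 1.00 M / 3.072 × 10^6 = 3.255 × 10^-7 M = 326 nM

326 nM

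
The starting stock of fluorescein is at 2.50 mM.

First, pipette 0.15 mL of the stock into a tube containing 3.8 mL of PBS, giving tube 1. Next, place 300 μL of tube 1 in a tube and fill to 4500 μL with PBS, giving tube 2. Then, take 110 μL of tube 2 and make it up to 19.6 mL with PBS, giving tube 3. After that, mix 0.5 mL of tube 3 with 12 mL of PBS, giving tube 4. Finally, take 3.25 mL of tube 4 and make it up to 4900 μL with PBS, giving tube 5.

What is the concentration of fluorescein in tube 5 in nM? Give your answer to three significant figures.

Step 1: 0.15 mL + 3.8 mL = 3.95 mL total → factor 3.95/0.15 = 26.333
Step 2: 300 μL brought to 4500 μL → factor 4500/300 = 15
Step 3: 110 μL brought to 19.6 mL → factor 19600/110 = 178.18
Step 4: 0.5 mL + 12 mL = 12.5 mL total → factor 12.5/0.5 = 25
Step 5: 3.25 mL brought to 4900 μL → factor 4.9/3.25 = 1.5077
Overall dilution factor = 26.333 × 15 × 178.18 × 25 × 1.5077 = 2.6529 × 10^6
Final = 2.50 mM / 2.6529 × 10^6 = 9.424 × 10^-7 mM = 0.942 nM

0.942 nM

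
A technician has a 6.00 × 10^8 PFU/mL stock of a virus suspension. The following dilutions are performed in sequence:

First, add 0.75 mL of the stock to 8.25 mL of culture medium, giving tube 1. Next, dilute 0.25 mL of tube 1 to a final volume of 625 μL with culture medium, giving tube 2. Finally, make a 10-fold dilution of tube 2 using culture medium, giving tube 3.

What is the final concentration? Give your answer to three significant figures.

2.00 × 10^6 PFU/mL

Step 1: 0.75 mL + 8.25 mL = 9 mL total → factor 9/0.75 = 12
Step 2: 0.25 mL brought to 625 μL → factor 0.625/0.25 = 2.5
Step 3: 10-fold → factor 10
Overall dilution factor = 12 × 2.5 × 10 = 300
Final = 6.00 × 10^8 PFU/mL / 300 = 2.00 × 10^6 PFU/mL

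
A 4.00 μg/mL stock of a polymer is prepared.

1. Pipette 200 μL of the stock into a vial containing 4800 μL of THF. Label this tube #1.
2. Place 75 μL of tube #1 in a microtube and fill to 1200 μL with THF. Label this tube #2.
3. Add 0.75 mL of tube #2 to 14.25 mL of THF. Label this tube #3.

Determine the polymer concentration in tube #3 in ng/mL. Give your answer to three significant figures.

Step 1: 200 μL + 4800 μL = 5000 μL total → factor 5000/200 = 25
Step 2: 75 μL brought to 1200 μL → factor 1200/75 = 16
Step 3: 0.75 mL + 14.25 mL = 15 mL total → factor 15/0.75 = 20
Overall dilution factor = 25 × 16 × 20 = 8000
Final = 4.00 μg/mL / 8000 = 0.0005000 μg/mL = 0.500 ng/mL

0.500 ng/mL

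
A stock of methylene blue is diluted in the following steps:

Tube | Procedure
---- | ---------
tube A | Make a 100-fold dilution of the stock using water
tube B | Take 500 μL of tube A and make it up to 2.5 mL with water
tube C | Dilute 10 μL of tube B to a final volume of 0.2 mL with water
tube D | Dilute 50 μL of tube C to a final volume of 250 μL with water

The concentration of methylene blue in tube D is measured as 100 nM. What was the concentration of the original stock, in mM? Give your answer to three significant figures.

5.00 mM

Step 1: 100-fold → factor 100
Step 2: 500 μL brought to 2.5 mL → factor 2500/500 = 5
Step 3: 10 μL brought to 0.2 mL → factor 200/10 = 20
Step 4: 50 μL brought to 250 μL → factor 250/50 = 5
Overall dilution factor = 100 × 5 × 20 × 5 = 50000
Stock = 100 nM × 50000 = 5.000 × 10^6 nM = 5.00 mM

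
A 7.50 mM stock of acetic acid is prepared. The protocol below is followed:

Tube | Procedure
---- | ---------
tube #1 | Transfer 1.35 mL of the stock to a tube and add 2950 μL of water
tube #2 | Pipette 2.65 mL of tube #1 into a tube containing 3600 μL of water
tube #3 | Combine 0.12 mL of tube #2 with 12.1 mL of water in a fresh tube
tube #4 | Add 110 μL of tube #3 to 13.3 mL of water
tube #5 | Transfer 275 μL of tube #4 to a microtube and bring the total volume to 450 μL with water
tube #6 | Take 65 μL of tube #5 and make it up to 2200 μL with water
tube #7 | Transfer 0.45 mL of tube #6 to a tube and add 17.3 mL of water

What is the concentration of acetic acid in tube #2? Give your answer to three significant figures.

Step 1: 1.35 mL + 2950 μL = 4.3 mL total → factor 4.3/1.35 = 3.1852
Step 2: 2.65 mL + 3600 μL = 6.25 mL total → factor 6.25/2.65 = 2.3585
Dilution factor through tube #2 = 3.1852 × 2.3585 = 7.5122
[tube #2] = 7.50 mM / 7.5122 = 0.998 mM

0.998 mM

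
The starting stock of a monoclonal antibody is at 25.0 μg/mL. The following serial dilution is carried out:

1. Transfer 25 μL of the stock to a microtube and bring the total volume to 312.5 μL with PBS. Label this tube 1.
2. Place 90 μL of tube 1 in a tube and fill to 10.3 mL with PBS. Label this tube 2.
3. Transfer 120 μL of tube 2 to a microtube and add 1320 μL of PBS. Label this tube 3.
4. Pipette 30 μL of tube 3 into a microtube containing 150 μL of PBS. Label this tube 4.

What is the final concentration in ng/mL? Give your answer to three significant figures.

0.243 ng/mL

Step 1: 25 μL brought to 312.5 μL → factor 312.5/25 = 12.5
Step 2: 90 μL brought to 10.3 mL → factor 10300/90 = 114.44
Step 3: 120 μL + 1320 μL = 1440 μL total → factor 1440/120 = 12
Step 4: 30 μL + 150 μL = 180 μL total → factor 180/30 = 6
Overall dilution factor = 12.5 × 114.44 × 12 × 6 = 1.03 × 10^5
Final = 25.0 μg/mL / 1.03 × 10^5 = 0.0002427 μg/mL = 0.243 ng/mL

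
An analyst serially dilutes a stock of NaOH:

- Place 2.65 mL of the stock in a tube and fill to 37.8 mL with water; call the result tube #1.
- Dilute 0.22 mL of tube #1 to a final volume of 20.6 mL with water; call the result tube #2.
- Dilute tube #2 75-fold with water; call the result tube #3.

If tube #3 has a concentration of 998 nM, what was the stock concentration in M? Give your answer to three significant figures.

Step 1: 2.65 mL brought to 37.8 mL → factor 37.8/2.65 = 14.264
Step 2: 0.22 mL brought to 20.6 mL → factor 20.6/0.22 = 93.636
Step 3: 75-fold → factor 75
Overall dilution factor = 14.264 × 93.636 × 75 = 1.0017 × 10^5
Stock = 998 nM × 1.0017 × 10^5 = 9.997 × 10^7 nM = 0.100 M

0.100 M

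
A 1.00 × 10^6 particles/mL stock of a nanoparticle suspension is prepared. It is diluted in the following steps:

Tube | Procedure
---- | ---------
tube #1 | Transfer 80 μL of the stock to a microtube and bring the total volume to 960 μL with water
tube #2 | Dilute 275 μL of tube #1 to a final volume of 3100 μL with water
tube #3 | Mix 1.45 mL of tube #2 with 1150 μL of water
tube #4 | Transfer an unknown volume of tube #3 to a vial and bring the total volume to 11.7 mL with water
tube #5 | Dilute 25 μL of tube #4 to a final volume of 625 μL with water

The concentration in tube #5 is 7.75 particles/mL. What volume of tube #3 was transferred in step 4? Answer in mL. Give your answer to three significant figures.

Step 1: 80 μL brought to 960 μL → factor 960/80 = 12
Step 2: 275 μL brought to 3100 μL → factor 3100/275 = 11.273
Step 3: 1.45 mL + 1150 μL = 2.6 mL total → factor 2.6/1.45 = 1.7931
Step 4: v brought to 11.7 mL → factor = 11.7 mL/v
Step 5: 25 μL brought to 625 μL → factor 625/25 = 25
Product of known-step factors = 6063.9
Overall factor = 1.00 × 10^6 particles/mL / (7.75 particles/mL) = 1.2903 × 10^5
Step-4 factor = 1.2903 × 10^5 / 6063.9 = 21.279
v = 11.7 mL / 21.279 = 0.550 mL

0.550 mL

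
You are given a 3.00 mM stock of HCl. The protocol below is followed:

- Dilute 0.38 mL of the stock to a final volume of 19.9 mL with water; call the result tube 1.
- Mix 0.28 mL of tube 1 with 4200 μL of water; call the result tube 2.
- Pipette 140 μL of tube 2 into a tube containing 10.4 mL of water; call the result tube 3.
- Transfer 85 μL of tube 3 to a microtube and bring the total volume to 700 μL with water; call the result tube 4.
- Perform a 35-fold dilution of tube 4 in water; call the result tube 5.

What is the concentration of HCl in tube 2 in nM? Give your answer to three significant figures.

Step 1: 0.38 mL brought to 19.9 mL → factor 19.9/0.38 = 52.368
Step 2: 0.28 mL + 4200 μL = 4.48 mL total → factor 4.48/0.28 = 16
Dilution factor through tube 2 = 52.368 × 16 = 837.89
[tube 2] = 3.00 mM / 837.89 = 0.003580 mM = 3.58 × 10^3 nM

3.58 × 10^3 nM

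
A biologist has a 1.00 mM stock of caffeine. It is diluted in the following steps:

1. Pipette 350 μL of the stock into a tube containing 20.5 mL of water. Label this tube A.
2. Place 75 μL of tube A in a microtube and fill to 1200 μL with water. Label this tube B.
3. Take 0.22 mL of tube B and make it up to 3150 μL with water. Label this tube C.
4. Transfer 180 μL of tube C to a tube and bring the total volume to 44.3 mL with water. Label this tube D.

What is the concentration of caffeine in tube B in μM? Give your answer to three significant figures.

1.05 μM

Step 1: 350 μL + 20.5 mL = 20850 μL total → factor 20850/350 = 59.571
Step 2: 75 μL brought to 1200 μL → factor 1200/75 = 16
Dilution factor through tube B = 59.571 × 16 = 953.14
[tube B] = 1.00 mM / 953.14 = 0.001049 mM = 1.05 μM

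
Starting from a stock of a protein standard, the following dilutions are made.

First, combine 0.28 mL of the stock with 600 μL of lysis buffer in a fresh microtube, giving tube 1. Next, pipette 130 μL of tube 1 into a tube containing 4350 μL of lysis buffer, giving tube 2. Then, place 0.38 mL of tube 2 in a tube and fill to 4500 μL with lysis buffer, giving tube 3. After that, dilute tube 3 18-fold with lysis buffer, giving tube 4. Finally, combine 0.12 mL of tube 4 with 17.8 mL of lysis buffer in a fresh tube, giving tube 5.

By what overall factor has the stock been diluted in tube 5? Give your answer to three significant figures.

3.45 × 10^6

Step 1: 0.28 mL + 600 μL = 0.88 mL total → factor 0.88/0.28 = 3.1429
Step 2: 130 μL + 4350 μL = 4480 μL total → factor 4480/130 = 34.462
Step 3: 0.38 mL brought to 4500 μL → factor 4.5/0.38 = 11.842
Step 4: 18-fold → factor 18
Step 5: 0.12 mL + 17.8 mL = 17.92 mL total → factor 17.92/0.12 = 149.33
Overall dilution factor = 3.1429 × 34.462 × 11.842 × 18 × 149.33 = 3.4476 × 10^6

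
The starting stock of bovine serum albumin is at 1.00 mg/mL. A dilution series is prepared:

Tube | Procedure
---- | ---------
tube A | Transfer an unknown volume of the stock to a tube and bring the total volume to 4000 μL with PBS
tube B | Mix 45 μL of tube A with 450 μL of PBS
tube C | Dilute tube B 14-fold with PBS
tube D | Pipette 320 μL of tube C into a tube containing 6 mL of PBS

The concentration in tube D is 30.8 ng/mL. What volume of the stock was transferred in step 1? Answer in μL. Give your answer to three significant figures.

375 μL

Step 1: v brought to 4000 μL → factor = 4000 μL/v
Step 2: 45 μL + 450 μL = 495 μL total → factor 495/45 = 11
Step 3: 14-fold → factor 14
Step 4: 320 μL + 6 mL = 6320 μL total → factor 6320/320 = 19.75
Product of known-step factors = 3041.5
Overall factor = 1.00 mg/mL / (30.8 ng/mL) = 32468
Step-1 factor = 32468 / 3041.5 = 10.675
v = 4000 μL / 10.675 = 375 μL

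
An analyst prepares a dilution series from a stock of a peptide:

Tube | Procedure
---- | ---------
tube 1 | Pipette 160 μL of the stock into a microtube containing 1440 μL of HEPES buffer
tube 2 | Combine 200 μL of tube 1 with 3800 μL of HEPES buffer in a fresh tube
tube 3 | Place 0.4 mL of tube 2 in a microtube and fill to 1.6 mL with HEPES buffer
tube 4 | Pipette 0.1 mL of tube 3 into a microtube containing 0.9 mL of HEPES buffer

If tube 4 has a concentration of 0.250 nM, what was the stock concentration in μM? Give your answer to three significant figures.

2.00 μM

Step 1: 160 μL + 1440 μL = 1600 μL total → factor 1600/160 = 10
Step 2: 200 μL + 3800 μL = 4000 μL total → factor 4000/200 = 20
Step 3: 0.4 mL brought to 1.6 mL → factor 1.6/0.4 = 4
Step 4: 0.1 mL + 0.9 mL = 1 mL total → factor 1/0.1 = 10
Overall dilution factor = 10 × 20 × 4 × 10 = 8000
Stock = 0.250 nM × 8000 = 2000 nM = 2.00 μM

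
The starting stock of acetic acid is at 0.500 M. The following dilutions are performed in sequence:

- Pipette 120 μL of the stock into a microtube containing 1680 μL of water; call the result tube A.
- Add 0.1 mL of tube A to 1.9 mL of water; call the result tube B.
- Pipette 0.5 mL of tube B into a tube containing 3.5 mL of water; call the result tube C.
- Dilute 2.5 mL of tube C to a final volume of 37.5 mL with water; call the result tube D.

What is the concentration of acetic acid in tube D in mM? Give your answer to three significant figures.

0.0139 mM

Step 1: 120 μL + 1680 μL = 1800 μL total → factor 1800/120 = 15
Step 2: 0.1 mL + 1.9 mL = 2 mL total → factor 2/0.1 = 20
Step 3: 0.5 mL + 3.5 mL = 4 mL total → factor 4/0.5 = 8
Step 4: 2.5 mL brought to 37.5 mL → factor 37.5/2.5 = 15
Overall dilution factor = 15 × 20 × 8 × 15 = 36000
Final = 0.500 M / 36000 = 1.389 × 10^-5 M = 0.0139 mM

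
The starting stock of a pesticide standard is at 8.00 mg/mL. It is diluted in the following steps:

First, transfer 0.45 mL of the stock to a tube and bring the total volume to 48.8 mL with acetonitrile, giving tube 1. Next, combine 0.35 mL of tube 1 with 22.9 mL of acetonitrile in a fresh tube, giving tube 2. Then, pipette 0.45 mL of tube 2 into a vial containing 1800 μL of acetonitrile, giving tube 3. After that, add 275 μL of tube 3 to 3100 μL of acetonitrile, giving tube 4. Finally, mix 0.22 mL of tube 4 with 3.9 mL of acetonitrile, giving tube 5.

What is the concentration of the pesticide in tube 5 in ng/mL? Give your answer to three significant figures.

0.966 ng/mL

Step 1: 0.45 mL brought to 48.8 mL → factor 48.8/0.45 = 108.44
Step 2: 0.35 mL + 22.9 mL = 23.25 mL total → factor 23.25/0.35 = 66.429
Step 3: 0.45 mL + 1800 μL = 2.25 mL total → factor 2.25/0.45 = 5
Step 4: 275 μL + 3100 μL = 3375 μL total → factor 3375/275 = 12.273
Step 5: 0.22 mL + 3.9 mL = 4.12 mL total → factor 4.12/0.22 = 18.727
Overall dilution factor = 108.44 × 66.429 × 5 × 12.273 × 18.727 = 8.2784 × 10^6
Final = 8.00 mg/mL / 8.2784 × 10^6 = 9.664 × 10^-7 mg/mL = 0.966 ng/mL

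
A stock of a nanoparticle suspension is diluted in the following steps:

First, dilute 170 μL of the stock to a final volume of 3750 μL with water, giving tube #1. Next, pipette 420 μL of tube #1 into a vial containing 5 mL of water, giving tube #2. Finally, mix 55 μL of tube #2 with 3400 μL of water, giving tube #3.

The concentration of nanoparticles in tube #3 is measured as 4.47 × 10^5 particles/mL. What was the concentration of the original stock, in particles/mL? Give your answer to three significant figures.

7.99 × 10^9 particles/mL

Step 1: 170 μL brought to 3750 μL → factor 3750/170 = 22.059
Step 2: 420 μL + 5 mL = 5420 μL total → factor 5420/420 = 12.905
Step 3: 55 μL + 3400 μL = 3455 μL total → factor 3455/55 = 62.818
Overall dilution factor = 22.059 × 12.905 × 62.818 = 17882
Stock = 4.47 × 10^5 particles/mL × 17882 = 7.99 × 10^9 particles/mL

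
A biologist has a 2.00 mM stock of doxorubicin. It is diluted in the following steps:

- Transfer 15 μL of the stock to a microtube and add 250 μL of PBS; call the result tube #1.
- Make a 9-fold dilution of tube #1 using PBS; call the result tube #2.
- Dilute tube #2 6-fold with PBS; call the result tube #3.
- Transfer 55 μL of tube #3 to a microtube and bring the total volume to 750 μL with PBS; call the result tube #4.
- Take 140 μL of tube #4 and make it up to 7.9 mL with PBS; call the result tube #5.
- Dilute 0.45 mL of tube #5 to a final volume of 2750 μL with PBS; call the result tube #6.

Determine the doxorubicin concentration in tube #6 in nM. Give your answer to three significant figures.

0.446 nM

Step 1: 15 μL + 250 μL = 265 μL total → factor 265/15 = 17.667
Step 2: 9-fold → factor 9
Step 3: 6-fold → factor 6
Step 4: 55 μL brought to 750 μL → factor 750/55 = 13.636
Step 5: 140 μL brought to 7.9 mL → factor 7900/140 = 56.429
Step 6: 0.45 mL brought to 2750 μL → factor 2.75/0.45 = 6.1111
Overall dilution factor = 17.667 × 9 × 6 × 13.636 × 56.429 × 6.1111 = 4.4861 × 10^6
Final = 2.00 mM / 4.4861 × 10^6 = 4.458 × 10^-7 mM = 0.446 nM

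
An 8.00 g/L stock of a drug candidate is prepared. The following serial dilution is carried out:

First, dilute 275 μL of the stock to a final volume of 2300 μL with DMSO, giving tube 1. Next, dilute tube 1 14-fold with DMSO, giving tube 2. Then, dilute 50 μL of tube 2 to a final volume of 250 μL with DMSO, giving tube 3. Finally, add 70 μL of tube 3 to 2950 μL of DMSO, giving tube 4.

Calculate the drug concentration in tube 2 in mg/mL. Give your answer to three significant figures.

Step 1: 275 μL brought to 2300 μL → factor 2300/275 = 8.3636
Step 2: 14-fold → factor 14
Dilution factor through tube 2 = 8.3636 × 14 = 117.09
[tube 2] = 8.00 g/L / 117.09 = 0.06832 g/L = 0.0683 mg/mL

0.0683 mg/mL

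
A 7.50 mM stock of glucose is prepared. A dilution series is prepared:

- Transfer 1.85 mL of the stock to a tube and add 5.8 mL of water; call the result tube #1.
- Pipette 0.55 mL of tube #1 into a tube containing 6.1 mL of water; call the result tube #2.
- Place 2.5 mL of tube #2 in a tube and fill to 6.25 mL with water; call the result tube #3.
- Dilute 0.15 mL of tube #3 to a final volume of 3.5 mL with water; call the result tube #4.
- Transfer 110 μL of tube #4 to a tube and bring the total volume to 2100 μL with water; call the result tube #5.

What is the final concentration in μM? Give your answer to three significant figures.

0.135 μM

Step 1: 1.85 mL + 5.8 mL = 7.65 mL total → factor 7.65/1.85 = 4.1351
Step 2: 0.55 mL + 6.1 mL = 6.65 mL total → factor 6.65/0.55 = 12.091
Step 3: 2.5 mL brought to 6.25 mL → factor 6.25/2.5 = 2.5
Step 4: 0.15 mL brought to 3.5 mL → factor 3.5/0.15 = 23.333
Step 5: 110 μL brought to 2100 μL → factor 2100/110 = 19.091
Overall dilution factor = 4.1351 × 12.091 × 2.5 × 23.333 × 19.091 = 55679
Final = 7.50 mM / 55679 = 0.0001347 mM = 0.135 μM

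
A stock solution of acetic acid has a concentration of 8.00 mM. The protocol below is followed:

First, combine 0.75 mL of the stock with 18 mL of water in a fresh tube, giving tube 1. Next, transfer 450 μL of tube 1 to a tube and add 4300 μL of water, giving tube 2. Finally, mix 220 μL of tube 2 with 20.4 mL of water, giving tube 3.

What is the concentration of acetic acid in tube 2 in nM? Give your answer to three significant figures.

3.03 × 10^4 nM

Step 1: 0.75 mL + 18 mL = 18.75 mL total → factor 18.75/0.75 = 25
Step 2: 450 μL + 4300 μL = 4750 μL total → factor 4750/450 = 10.556
Dilution factor through tube 2 = 25 × 10.556 = 263.89
[tube 2] = 8.00 mM / 263.89 = 0.03032 mM = 3.03 × 10^4 nM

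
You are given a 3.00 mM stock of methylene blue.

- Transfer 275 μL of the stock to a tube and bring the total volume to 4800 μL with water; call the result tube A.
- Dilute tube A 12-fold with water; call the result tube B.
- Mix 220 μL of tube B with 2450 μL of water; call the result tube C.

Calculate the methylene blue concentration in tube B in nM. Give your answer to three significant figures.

1.43 × 10^4 nM

Step 1: 275 μL brought to 4800 μL → factor 4800/275 = 17.455
Step 2: 12-fold → factor 12
Dilution factor through tube B = 17.455 × 12 = 209.45
[tube B] = 3.00 mM / 209.45 = 0.01432 mM = 1.43 × 10^4 nM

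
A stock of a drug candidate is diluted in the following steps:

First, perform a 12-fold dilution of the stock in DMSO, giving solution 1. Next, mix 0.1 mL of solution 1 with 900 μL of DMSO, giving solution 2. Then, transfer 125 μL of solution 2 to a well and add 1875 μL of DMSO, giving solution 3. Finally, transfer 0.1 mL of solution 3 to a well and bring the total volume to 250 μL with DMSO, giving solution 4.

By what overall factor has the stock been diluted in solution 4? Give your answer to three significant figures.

Step 1: 12-fold → factor 12
Step 2: 0.1 mL + 900 μL = 1 mL total → factor 1/0.1 = 10
Step 3: 125 μL + 1875 μL = 2000 μL total → factor 2000/125 = 16
Step 4: 0.1 mL brought to 250 μL → factor 0.25/0.1 = 2.5
Overall dilution factor = 12 × 10 × 16 × 2.5 = 4800

4.80 × 10^3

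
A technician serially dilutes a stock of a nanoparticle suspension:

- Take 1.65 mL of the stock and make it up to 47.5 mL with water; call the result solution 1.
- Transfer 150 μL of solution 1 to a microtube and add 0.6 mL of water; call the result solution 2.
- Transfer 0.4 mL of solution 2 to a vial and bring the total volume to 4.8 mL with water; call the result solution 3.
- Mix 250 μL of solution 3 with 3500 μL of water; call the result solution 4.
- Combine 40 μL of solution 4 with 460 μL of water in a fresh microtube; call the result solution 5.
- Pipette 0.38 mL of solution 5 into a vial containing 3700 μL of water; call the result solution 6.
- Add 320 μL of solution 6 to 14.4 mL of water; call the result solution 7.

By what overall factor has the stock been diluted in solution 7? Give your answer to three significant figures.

1.60 × 10^8

Step 1: 1.65 mL brought to 47.5 mL → factor 47.5/1.65 = 28.788
Step 2: 150 μL + 0.6 mL = 750 μL total → factor 750/150 = 5
Step 3: 0.4 mL brought to 4.8 mL → factor 4.8/0.4 = 12
Step 4: 250 μL + 3500 μL = 3750 μL total → factor 3750/250 = 15
Step 5: 40 μL + 460 μL = 500 μL total → factor 500/40 = 12.5
Step 6: 0.38 mL + 3700 μL = 4.08 mL total → factor 4.08/0.38 = 10.737
Step 7: 320 μL + 14.4 mL = 14720 μL total → factor 14720/320 = 46
Overall dilution factor = 28.788 × 5 × 12 × 15 × 12.5 × 10.737 × 46 = 1.5995 × 10^8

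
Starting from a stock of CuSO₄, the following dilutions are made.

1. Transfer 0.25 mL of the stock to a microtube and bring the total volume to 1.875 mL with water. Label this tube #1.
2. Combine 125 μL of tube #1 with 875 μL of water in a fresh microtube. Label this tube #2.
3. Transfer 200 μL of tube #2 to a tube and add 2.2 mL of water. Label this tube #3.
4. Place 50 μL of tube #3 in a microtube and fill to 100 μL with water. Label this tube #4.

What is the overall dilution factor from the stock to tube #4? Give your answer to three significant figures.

1.44 × 10^3

Step 1: 0.25 mL brought to 1.875 mL → factor 1.875/0.25 = 7.5
Step 2: 125 μL + 875 μL = 1000 μL total → factor 1000/125 = 8
Step 3: 200 μL + 2.2 mL = 2400 μL total → factor 2400/200 = 12
Step 4: 50 μL brought to 100 μL → factor 100/50 = 2
Overall dilution factor = 7.5 × 8 × 12 × 2 = 1440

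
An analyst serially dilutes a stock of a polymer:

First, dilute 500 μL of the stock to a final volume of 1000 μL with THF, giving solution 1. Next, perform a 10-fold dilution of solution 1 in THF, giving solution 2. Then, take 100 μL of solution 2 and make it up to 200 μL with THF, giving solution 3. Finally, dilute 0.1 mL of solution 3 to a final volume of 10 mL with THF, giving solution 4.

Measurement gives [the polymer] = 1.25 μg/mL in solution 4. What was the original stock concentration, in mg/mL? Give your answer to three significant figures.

5.00 mg/mL

Step 1: 500 μL brought to 1000 μL → factor 1000/500 = 2
Step 2: 10-fold → factor 10
Step 3: 100 μL brought to 200 μL → factor 200/100 = 2
Step 4: 0.1 mL brought to 10 mL → factor 10/0.1 = 100
Overall dilution factor = 2 × 10 × 2 × 100 = 4000
Stock = 1.25 μg/mL × 4000 = 5000 μg/mL = 5.00 mg/mL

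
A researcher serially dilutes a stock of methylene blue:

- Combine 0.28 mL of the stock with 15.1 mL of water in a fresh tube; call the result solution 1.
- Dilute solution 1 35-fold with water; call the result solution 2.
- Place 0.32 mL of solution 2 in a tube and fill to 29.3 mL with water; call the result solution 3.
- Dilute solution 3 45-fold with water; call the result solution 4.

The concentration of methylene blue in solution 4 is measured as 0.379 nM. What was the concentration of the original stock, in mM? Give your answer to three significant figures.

3.00 mM

Step 1: 0.28 mL + 15.1 mL = 15.38 mL total → factor 15.38/0.28 = 54.929
Step 2: 35-fold → factor 35
Step 3: 0.32 mL brought to 29.3 mL → factor 29.3/0.32 = 91.562
Step 4: 45-fold → factor 45
Overall dilution factor = 54.929 × 35 × 91.562 × 45 = 7.9213 × 10^6
Stock = 0.379 nM × 7.9213 × 10^6 = 3.002 × 10^6 nM = 3.00 mM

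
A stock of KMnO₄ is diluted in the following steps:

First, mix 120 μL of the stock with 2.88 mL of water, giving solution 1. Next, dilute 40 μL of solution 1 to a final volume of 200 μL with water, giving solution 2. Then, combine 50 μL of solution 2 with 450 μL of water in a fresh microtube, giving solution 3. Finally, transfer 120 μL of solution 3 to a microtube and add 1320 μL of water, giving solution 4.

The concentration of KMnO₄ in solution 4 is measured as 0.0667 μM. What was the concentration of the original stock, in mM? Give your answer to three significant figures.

1.00 mM

Step 1: 120 μL + 2.88 mL = 3000 μL total → factor 3000/120 = 25
Step 2: 40 μL brought to 200 μL → factor 200/40 = 5
Step 3: 50 μL + 450 μL = 500 μL total → factor 500/50 = 10
Step 4: 120 μL + 1320 μL = 1440 μL total → factor 1440/120 = 12
Overall dilution factor = 25 × 5 × 10 × 12 = 15000
Stock = 0.0667 μM × 15000 = 1000 μM = 1.00 mM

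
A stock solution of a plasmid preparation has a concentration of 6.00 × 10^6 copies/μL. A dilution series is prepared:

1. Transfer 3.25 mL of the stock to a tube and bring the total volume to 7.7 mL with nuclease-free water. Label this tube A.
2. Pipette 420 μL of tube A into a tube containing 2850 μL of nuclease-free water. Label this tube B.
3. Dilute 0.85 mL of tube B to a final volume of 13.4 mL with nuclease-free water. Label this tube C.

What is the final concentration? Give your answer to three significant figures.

2.06 × 10^4 copies/μL

Step 1: 3.25 mL brought to 7.7 mL → factor 7.7/3.25 = 2.3692
Step 2: 420 μL + 2850 μL = 3270 μL total → factor 3270/420 = 7.7857
Step 3: 0.85 mL brought to 13.4 mL → factor 13.4/0.85 = 15.765
Overall dilution factor = 2.3692 × 7.7857 × 15.765 = 290.8
Final = 6.00 × 10^6 copies/μL / 290.8 = 2.06 × 10^4 copies/μL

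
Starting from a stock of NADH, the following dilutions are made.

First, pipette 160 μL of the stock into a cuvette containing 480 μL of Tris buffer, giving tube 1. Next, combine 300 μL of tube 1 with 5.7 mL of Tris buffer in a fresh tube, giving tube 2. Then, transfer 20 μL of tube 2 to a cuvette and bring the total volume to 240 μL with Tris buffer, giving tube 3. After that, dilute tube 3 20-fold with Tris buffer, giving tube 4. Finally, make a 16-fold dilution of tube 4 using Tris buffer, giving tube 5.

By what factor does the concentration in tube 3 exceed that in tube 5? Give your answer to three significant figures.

Step 1: 160 μL + 480 μL = 640 μL total → factor 640/160 = 4
Step 2: 300 μL + 5.7 mL = 6000 μL total → factor 6000/300 = 20
Step 3: 20 μL brought to 240 μL → factor 240/20 = 12
Step 4: 20-fold → factor 20
Step 5: 16-fold → factor 16
Dilution factor to tube 3 = 960; to tube 5 = 3.072 × 10^5
[tube 3]/[tube 5] = (factor to tube 5)/(factor to tube 3) = 3.072 × 10^5/960 = 320

320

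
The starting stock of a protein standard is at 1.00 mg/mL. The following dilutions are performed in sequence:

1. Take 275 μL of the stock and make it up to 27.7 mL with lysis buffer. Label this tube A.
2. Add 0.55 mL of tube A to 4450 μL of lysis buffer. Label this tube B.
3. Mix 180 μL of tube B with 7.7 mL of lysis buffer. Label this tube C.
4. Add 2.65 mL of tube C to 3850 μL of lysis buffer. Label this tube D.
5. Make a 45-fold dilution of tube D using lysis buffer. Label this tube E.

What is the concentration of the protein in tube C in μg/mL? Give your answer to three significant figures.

Step 1: 275 μL brought to 27.7 mL → factor 27700/275 = 100.73
Step 2: 0.55 mL + 4450 μL = 5 mL total → factor 5/0.55 = 9.0909
Step 3: 180 μL + 7.7 mL = 7880 μL total → factor 7880/180 = 43.778
Dilution factor through tube C = 100.73 × 9.0909 × 43.778 = 40087
[tube C] = 1.00 mg/mL / 40087 = 2.495 × 10^-5 mg/mL = 0.0249 μg/mL

0.0249 μg/mL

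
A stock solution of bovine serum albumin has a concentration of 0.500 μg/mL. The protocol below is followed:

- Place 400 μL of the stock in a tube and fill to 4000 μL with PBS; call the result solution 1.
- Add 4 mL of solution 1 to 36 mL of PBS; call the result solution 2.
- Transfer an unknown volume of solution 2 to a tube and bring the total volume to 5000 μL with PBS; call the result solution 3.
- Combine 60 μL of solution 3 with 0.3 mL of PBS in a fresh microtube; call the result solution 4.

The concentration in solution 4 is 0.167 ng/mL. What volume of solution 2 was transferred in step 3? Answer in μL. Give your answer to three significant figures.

Step 1: 400 μL brought to 4000 μL → factor 4000/400 = 10
Step 2: 4 mL + 36 mL = 40 mL total → factor 40/4 = 10
Step 3: v brought to 5000 μL → factor = 5000 μL/v
Step 4: 60 μL + 0.3 mL = 360 μL total → factor 360/60 = 6
Product of known-step factors = 600
Overall factor = 0.500 μg/mL / (0.167 ng/mL) = 2994
Step-3 factor = 2994 / 600 = 4.99
v = 5000 μL / 4.99 = 1.00 × 10^3 μL

1.00 × 10^3 μL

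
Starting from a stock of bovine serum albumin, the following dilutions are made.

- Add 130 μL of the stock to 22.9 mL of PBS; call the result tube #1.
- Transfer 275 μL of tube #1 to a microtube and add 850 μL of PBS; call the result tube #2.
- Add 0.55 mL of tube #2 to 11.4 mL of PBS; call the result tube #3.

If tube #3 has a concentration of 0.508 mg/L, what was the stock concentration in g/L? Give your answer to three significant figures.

8.00 g/L

Step 1: 130 μL + 22.9 mL = 23030 μL total → factor 23030/130 = 177.15
Step 2: 275 μL + 850 μL = 1125 μL total → factor 1125/275 = 4.0909
Step 3: 0.55 mL + 11.4 mL = 11.95 mL total → factor 11.95/0.55 = 21.727
Overall dilution factor = 177.15 × 4.0909 × 21.727 = 15746
Stock = 0.508 mg/L × 15746 = 7999 mg/L = 8.00 g/L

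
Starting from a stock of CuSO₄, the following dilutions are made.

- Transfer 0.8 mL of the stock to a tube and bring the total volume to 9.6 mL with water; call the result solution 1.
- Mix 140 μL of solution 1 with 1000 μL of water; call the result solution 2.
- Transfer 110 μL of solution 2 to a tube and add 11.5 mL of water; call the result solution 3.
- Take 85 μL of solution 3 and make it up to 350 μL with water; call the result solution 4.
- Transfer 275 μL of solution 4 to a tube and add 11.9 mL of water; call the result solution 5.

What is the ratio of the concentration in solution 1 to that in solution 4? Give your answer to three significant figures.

Step 1: 0.8 mL brought to 9.6 mL → factor 9.6/0.8 = 12
Step 2: 140 μL + 1000 μL = 1140 μL total → factor 1140/140 = 8.1429
Step 3: 110 μL + 11.5 mL = 11610 μL total → factor 11610/110 = 105.55
Step 4: 85 μL brought to 350 μL → factor 350/85 = 4.1176
Dilution factor to solution 1 = 12; to solution 4 = 42467
[solution 1]/[solution 4] = (factor to solution 4)/(factor to solution 1) = 42467/12 = 3.54 × 10^3

3.54 × 10^3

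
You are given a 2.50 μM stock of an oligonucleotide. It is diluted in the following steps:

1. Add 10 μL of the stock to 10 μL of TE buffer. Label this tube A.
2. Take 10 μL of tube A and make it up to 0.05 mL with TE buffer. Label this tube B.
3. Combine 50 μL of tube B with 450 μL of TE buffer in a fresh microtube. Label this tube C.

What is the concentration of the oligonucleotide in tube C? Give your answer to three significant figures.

Step 1: 10 μL + 10 μL = 20 μL total → factor 20/10 = 2
Step 2: 10 μL brought to 0.05 mL → factor 50/10 = 5
Step 3: 50 μL + 450 μL = 500 μL total → factor 500/50 = 10
Overall dilution factor = 2 × 5 × 10 = 100
Final = 2.50 μM / 100 = 0.0250 μM

0.0250 μM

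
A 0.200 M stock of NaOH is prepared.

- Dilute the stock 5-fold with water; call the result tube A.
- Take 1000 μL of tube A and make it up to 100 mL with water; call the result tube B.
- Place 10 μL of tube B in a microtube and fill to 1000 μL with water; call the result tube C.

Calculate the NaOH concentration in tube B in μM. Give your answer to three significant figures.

400 μM

Step 1: 5-fold → factor 5
Step 2: 1000 μL brought to 100 mL → factor 1 × 10^5/1000 = 100
Dilution factor through tube B = 5 × 100 = 500
[tube B] = 0.200 M / 500 = 0.0004000 M = 400 μM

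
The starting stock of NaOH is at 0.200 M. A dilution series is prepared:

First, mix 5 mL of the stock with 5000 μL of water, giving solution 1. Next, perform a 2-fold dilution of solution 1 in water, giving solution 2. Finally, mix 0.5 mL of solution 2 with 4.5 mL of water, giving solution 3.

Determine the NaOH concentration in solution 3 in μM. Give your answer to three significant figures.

5.00 × 10^3 μM

Step 1: 5 mL + 5000 μL = 10 mL total → factor 10/5 = 2
Step 2: 2-fold → factor 2
Step 3: 0.5 mL + 4.5 mL = 5 mL total → factor 5/0.5 = 10
Overall dilution factor = 2 × 2 × 10 = 40
Final = 0.200 M / 40 = 0.005000 M = 5.00 × 10^3 μM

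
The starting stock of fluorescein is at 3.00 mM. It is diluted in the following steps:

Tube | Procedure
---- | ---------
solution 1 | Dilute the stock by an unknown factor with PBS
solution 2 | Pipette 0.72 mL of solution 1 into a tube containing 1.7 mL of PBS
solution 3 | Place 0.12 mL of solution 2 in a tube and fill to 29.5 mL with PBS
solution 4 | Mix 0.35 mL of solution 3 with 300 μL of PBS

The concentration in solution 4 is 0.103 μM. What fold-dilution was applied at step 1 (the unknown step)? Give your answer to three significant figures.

Step 1: unknown factor x
Step 2: 0.72 mL + 1.7 mL = 2.42 mL total → factor 2.42/0.72 = 3.3611
Step 3: 0.12 mL brought to 29.5 mL → factor 29.5/0.12 = 245.83
Step 4: 0.35 mL + 300 μL = 0.65 mL total → factor 0.65/0.35 = 1.8571
Product of known-step factors = 1534.5
Overall factor = 3.00 mM / (0.103 μM) = 29126
x = 29126 / 1534.5 = 19.0

19.0-fold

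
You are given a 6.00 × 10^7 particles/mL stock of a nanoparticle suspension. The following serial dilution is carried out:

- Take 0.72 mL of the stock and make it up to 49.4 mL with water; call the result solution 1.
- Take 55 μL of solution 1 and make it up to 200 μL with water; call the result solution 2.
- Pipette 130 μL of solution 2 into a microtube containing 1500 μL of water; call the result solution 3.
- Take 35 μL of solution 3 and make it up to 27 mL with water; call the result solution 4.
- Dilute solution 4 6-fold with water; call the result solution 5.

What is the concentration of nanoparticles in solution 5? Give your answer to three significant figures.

4.14 particles/mL

Step 1: 0.72 mL brought to 49.4 mL → factor 49.4/0.72 = 68.611
Step 2: 55 μL brought to 200 μL → factor 200/55 = 3.6364
Step 3: 130 μL + 1500 μL = 1630 μL total → factor 1630/130 = 12.538
Step 4: 35 μL brought to 27 mL → factor 27000/35 = 771.43
Step 5: 6-fold → factor 6
Overall dilution factor = 68.611 × 3.6364 × 12.538 × 771.43 × 6 = 1.4479 × 10^7
Final = 6.00 × 10^7 particles/mL / 1.4479 × 10^7 = 4.14 particles/mL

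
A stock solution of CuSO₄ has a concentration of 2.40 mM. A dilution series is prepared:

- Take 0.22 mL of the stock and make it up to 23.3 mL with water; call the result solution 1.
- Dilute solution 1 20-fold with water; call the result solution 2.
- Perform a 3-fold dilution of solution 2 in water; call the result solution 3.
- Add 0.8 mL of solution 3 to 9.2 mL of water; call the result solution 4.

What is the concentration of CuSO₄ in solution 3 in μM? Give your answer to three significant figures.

0.378 μM

Step 1: 0.22 mL brought to 23.3 mL → factor 23.3/0.22 = 105.91
Step 2: 20-fold → factor 20
Step 3: 3-fold → factor 3
Dilution factor through solution 3 = 105.91 × 20 × 3 = 6354.5
[solution 3] = 2.40 mM / 6354.5 = 0.0003777 mM = 0.378 μM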